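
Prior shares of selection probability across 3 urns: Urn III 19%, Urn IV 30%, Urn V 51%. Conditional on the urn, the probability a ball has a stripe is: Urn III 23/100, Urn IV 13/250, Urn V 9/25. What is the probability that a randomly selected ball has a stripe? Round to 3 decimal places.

By Bayes' rule, posterior ∝ prior × likelihood:
  Urn III: 0.19 × 0.23 = 0.0437
  Urn IV: 0.3 × 0.052 = 0.0156
  Urn V: 0.51 × 0.36 = 0.1836
P(striped) = 0.0437 + 0.0156 + 0.1836 = 0.2429 → 0.243.

0.243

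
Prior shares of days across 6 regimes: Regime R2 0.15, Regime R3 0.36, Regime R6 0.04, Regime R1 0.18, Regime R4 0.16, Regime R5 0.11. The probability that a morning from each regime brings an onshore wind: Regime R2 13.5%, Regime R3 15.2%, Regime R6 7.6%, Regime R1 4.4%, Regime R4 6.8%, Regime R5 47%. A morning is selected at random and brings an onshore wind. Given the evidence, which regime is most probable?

Regime R3

Unnormalized posteriors (prior × likelihood):
  Regime R2: 0.15 × 0.135 = 0.02025
  Regime R3: 0.36 × 0.152 = 0.05472
  Regime R6: 0.04 × 0.076 = 0.00304
  Regime R1: 0.18 × 0.044 = 0.00792
  Regime R4: 0.16 × 0.068 = 0.01088
  Regime R5: 0.11 × 0.47 = 0.0517
Sum = 0.14851.
Largest term belongs to Regime R3, so Regime R3 is most probable.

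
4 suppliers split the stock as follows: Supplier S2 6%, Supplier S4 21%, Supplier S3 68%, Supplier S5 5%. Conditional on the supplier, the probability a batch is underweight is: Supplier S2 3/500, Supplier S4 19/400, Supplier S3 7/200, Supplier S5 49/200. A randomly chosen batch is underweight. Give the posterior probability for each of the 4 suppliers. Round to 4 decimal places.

Supplier S2 0.0078, Supplier S4 0.2150, Supplier S3 0.5131, Supplier S5 0.2641

Unnormalized posteriors (prior × likelihood):
  Supplier S2: 0.06 × 0.006 = 0.00036
  Supplier S4: 0.21 × 0.0475 = 0.009975
  Supplier S3: 0.68 × 0.035 = 0.0238
  Supplier S5: 0.05 × 0.245 = 0.01225
Sum = 0.046385.
P(Supplier S2 | underweight) = 0.00036/0.046385 ≈ 0.0078
P(Supplier S4 | underweight) = 0.009975/0.046385 ≈ 0.2150
P(Supplier S3 | underweight) = 0.0238/0.046385 ≈ 0.5131
P(Supplier S5 | underweight) = 0.01225/0.046385 ≈ 0.2641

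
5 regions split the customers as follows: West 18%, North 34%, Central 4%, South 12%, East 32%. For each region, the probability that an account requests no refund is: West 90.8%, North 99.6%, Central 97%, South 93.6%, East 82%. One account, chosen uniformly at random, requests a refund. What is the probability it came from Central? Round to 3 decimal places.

Taking complements, P(refund | each) = West 0.092, North 0.004, Central 0.03, South 0.064, East 0.18.
Prior × likelihood for each hypothesis:
  West: 0.18 × 0.092 = 0.01656
  North: 0.34 × 0.004 = 0.00136
  Central: 0.04 × 0.03 = 0.0012
  South: 0.12 × 0.064 = 0.00768
  East: 0.32 × 0.18 = 0.0576
Total = 0.0844.
P(Central | evidence) = 0.0012 / 0.0844 ≈ 0.014.

0.014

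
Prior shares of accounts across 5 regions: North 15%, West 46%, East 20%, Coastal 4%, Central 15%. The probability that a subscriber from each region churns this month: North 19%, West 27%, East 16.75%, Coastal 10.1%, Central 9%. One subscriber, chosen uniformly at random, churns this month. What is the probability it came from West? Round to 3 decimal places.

0.610

Prior × likelihood for each hypothesis:
  North: 0.15 × 0.19 = 0.0285
  West: 0.46 × 0.27 = 0.1242
  East: 0.2 × 0.1675 = 0.0335
  Coastal: 0.04 × 0.101 = 0.00404
  Central: 0.15 × 0.09 = 0.0135
Sum = 0.20374.
P(West | evidence) = 0.1242 / 0.20374 ≈ 0.610.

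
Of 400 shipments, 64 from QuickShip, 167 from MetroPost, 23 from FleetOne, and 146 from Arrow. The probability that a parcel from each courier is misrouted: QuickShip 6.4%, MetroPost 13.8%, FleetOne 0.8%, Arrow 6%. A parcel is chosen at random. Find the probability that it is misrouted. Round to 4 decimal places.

0.0902

By Bayes' rule, posterior ∝ prior × likelihood:
  QuickShip: 0.16 × 0.064 = 0.01024
  MetroPost: 0.4175 × 0.138 = 0.057615
  FleetOne: 0.0575 × 0.008 = 0.00046
  Arrow: 0.365 × 0.06 = 0.0219
P(misrouted) = 0.01024 + 0.057615 + 0.00046 + 0.0219 = 0.090215 → 0.0902.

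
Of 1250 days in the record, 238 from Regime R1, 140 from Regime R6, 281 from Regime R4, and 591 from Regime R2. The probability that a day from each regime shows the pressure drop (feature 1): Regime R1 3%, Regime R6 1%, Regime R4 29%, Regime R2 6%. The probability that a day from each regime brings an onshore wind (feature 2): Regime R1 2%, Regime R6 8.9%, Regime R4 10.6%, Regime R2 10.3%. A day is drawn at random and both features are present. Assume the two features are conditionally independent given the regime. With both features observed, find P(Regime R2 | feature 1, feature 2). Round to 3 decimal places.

0.291

By Bayes' rule, posterior ∝ prior × likelihood:
  Regime R1: 0.1904 × 0.03 × 0.02 = 0.00011424
  Regime R6: 0.112 × 0.01 × 0.089 = 0.00009968
  Regime R4: 0.2248 × 0.29 × 0.106 = 0.006910352
  Regime R2: 0.4728 × 0.06 × 0.103 = 0.002921904
Normalizing constant = 0.010046176.
P(Regime R2 | evidence) = 0.002921904 / 0.010046176 ≈ 0.291.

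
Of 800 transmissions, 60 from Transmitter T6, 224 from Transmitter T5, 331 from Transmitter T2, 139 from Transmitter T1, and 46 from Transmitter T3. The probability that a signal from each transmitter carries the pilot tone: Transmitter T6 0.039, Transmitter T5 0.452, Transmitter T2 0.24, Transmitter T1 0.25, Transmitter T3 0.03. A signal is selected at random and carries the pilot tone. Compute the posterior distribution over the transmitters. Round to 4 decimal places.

Transmitter T6 0.0107, Transmitter T5 0.4620, Transmitter T2 0.3625, Transmitter T1 0.1586, Transmitter T3 0.0063

Compute prior × likelihood for every hypothesis:
  Transmitter T6: 0.075 × 0.039 = 0.002925
  Transmitter T5: 0.28 × 0.452 = 0.12656
  Transmitter T2: 0.41375 × 0.24 = 0.0993
  Transmitter T1: 0.17375 × 0.25 = 0.0434375
  Transmitter T3: 0.0575 × 0.03 = 0.001725
Normalizing constant = 0.2739475.
P(Transmitter T6 | pilot) = 0.002925/0.2739475 ≈ 0.0107
P(Transmitter T5 | pilot) = 0.12656/0.2739475 ≈ 0.4620
P(Transmitter T2 | pilot) = 0.0993/0.2739475 ≈ 0.3625
P(Transmitter T1 | pilot) = 0.0434375/0.2739475 ≈ 0.1586
P(Transmitter T3 | pilot) = 0.001725/0.2739475 ≈ 0.0063
(Check: 0.0107+0.4620+0.3625+0.1586+0.0063 = 1.0001.)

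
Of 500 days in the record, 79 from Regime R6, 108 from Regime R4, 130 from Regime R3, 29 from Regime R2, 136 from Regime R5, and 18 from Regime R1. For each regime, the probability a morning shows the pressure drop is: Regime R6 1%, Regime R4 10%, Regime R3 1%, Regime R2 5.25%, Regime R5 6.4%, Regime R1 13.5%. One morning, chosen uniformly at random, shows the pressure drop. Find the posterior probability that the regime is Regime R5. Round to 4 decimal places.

Prior × likelihood for each hypothesis:
  Regime R6: 0.158 × 0.01 = 0.00158
  Regime R4: 0.216 × 0.1 = 0.0216
  Regime R3: 0.26 × 0.01 = 0.0026
  Regime R2: 0.058 × 0.0525 = 0.003045
  Regime R5: 0.272 × 0.064 = 0.017408
  Regime R1: 0.036 × 0.135 = 0.00486
Normalizing constant = 0.051093.
P(Regime R5 | evidence) = 0.017408 / 0.051093 ≈ 0.3407.

0.3407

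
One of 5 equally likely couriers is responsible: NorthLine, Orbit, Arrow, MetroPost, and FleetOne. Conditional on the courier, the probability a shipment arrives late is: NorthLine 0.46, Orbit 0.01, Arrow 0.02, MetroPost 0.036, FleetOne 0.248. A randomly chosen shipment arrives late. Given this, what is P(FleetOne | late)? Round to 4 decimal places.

0.3204

With a uniform prior (1/5 each), posterior ∝ likelihood:
  NorthLine: 0.46
  Orbit: 0.01
  Arrow: 0.02
  MetroPost: 0.036
  FleetOne: 0.248
Sum = 0.774.
P(FleetOne | evidence) = 0.248 / 0.774 ≈ 0.3204.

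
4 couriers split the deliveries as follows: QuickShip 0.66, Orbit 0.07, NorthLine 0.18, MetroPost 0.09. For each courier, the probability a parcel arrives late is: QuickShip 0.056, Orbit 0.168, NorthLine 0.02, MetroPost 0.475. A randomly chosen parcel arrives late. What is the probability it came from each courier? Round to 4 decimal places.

QuickShip 0.3888, Orbit 0.1237, NorthLine 0.0379, MetroPost 0.4497

Compute prior × likelihood for every hypothesis:
  QuickShip: 0.66 × 0.056 = 0.03696
  Orbit: 0.07 × 0.168 = 0.01176
  NorthLine: 0.18 × 0.02 = 0.0036
  MetroPost: 0.09 × 0.475 = 0.04275
Total = 0.09507.
P(QuickShip | late) = 0.03696/0.09507 ≈ 0.3888
P(Orbit | late) = 0.01176/0.09507 ≈ 0.1237
P(NorthLine | late) = 0.0036/0.09507 ≈ 0.0379
P(MetroPost | late) = 0.04275/0.09507 ≈ 0.4497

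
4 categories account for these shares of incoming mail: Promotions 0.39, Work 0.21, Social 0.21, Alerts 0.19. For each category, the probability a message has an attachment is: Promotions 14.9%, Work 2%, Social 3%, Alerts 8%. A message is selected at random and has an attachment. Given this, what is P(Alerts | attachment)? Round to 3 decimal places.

Unnormalized posteriors (prior × likelihood):
  Promotions: 0.39 × 0.149 = 0.05811
  Work: 0.21 × 0.02 = 0.0042
  Social: 0.21 × 0.03 = 0.0063
  Alerts: 0.19 × 0.08 = 0.0152
Total = 0.08381.
P(Alerts | evidence) = 0.0152 / 0.08381 ≈ 0.181.

0.181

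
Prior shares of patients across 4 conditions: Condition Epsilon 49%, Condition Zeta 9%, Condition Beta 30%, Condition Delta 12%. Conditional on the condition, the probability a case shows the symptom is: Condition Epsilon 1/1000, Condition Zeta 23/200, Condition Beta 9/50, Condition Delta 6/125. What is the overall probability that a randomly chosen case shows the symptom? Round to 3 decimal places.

0.071

Prior × likelihood for each hypothesis:
  Condition Epsilon: 0.49 × 0.001 = 0.00049
  Condition Zeta: 0.09 × 0.115 = 0.01035
  Condition Beta: 0.3 × 0.18 = 0.054
  Condition Delta: 0.12 × 0.048 = 0.00576
P(symptomatic) = 0.00049 + 0.01035 + 0.054 + 0.00576 = 0.0706 → 0.071.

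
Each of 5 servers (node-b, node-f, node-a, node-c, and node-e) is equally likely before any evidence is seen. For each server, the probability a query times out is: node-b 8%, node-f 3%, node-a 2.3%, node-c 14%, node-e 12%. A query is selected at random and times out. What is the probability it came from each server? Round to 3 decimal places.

With a uniform prior (1/5 each), posterior ∝ likelihood:
  node-b: 0.08
  node-f: 0.03
  node-a: 0.023
  node-c: 0.14
  node-e: 0.12
Total = 0.393.
P(node-b | timeout) = 0.08/0.393 ≈ 0.204
P(node-f | timeout) = 0.03/0.393 ≈ 0.076
P(node-a | timeout) = 0.023/0.393 ≈ 0.059
P(node-c | timeout) = 0.14/0.393 ≈ 0.356
P(node-e | timeout) = 0.12/0.393 ≈ 0.305

node-b 0.204, node-f 0.076, node-a 0.059, node-c 0.356, node-e 0.305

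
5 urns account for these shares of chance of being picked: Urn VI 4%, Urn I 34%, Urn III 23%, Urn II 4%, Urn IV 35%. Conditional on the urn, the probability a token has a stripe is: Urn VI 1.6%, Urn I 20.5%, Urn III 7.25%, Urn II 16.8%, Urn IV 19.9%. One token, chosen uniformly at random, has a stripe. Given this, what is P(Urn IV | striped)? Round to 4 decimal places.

Compute prior × likelihood for every hypothesis:
  Urn VI: 0.04 × 0.016 = 0.00064
  Urn I: 0.34 × 0.205 = 0.0697
  Urn III: 0.23 × 0.0725 = 0.016675
  Urn II: 0.04 × 0.168 = 0.00672
  Urn IV: 0.35 × 0.199 = 0.06965
Sum = 0.163385.
P(Urn IV | evidence) = 0.06965 / 0.163385 ≈ 0.4263.

0.4263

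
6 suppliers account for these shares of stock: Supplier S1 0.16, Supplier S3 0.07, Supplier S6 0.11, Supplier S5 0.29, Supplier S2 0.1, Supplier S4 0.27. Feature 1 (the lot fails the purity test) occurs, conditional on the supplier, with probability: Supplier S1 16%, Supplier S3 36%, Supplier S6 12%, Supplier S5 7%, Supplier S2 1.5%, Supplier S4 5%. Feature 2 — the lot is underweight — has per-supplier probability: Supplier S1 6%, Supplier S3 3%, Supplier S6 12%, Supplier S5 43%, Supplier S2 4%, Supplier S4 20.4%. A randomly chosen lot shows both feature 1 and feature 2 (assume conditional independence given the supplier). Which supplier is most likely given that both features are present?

Supplier S5

By Bayes' rule, posterior ∝ prior × likelihood:
  Supplier S1: 0.16 × 0.16 × 0.06 = 0.001536
  Supplier S3: 0.07 × 0.36 × 0.03 = 0.000756
  Supplier S6: 0.11 × 0.12 × 0.12 = 0.001584
  Supplier S5: 0.29 × 0.07 × 0.43 = 0.008729
  Supplier S2: 0.1 × 0.015 × 0.04 = 0.00006
  Supplier S4: 0.27 × 0.05 × 0.204 = 0.002754
Normalizing constant = 0.015419.
Largest term belongs to Supplier S5, so Supplier S5 is most probable.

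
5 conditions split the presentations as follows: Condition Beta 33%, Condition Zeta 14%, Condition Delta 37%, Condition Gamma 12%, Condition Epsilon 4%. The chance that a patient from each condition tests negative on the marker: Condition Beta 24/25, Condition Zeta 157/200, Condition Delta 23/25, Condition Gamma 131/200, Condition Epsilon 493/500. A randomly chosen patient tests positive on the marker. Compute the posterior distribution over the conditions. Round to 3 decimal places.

Condition Beta 0.115, Condition Zeta 0.262, Condition Delta 0.258, Condition Gamma 0.360, Condition Epsilon 0.005

Taking complements, P(marker-positive | each) = Condition Beta 0.04, Condition Zeta 0.215, Condition Delta 0.08, Condition Gamma 0.345, Condition Epsilon 0.014.
Unnormalized posteriors (prior × likelihood):
  Condition Beta: 0.33 × 0.04 = 0.0132
  Condition Zeta: 0.14 × 0.215 = 0.0301
  Condition Delta: 0.37 × 0.08 = 0.0296
  Condition Gamma: 0.12 × 0.345 = 0.0414
  Condition Epsilon: 0.04 × 0.014 = 0.00056
Sum = 0.11486.
P(Condition Beta | marker-positive) = 0.0132/0.11486 ≈ 0.115
P(Condition Zeta | marker-positive) = 0.0301/0.11486 ≈ 0.262
P(Condition Delta | marker-positive) = 0.0296/0.11486 ≈ 0.258
P(Condition Gamma | marker-positive) = 0.0414/0.11486 ≈ 0.360
P(Condition Epsilon | marker-positive) = 0.00056/0.11486 ≈ 0.005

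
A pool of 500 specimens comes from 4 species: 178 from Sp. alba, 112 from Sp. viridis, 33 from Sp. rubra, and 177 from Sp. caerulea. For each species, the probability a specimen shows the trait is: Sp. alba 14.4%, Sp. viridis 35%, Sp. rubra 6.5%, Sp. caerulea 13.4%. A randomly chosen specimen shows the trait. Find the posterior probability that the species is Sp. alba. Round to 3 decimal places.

Unnormalized posteriors (prior × likelihood):
  Sp. alba: 0.356 × 0.144 = 0.051264
  Sp. viridis: 0.224 × 0.35 = 0.0784
  Sp. rubra: 0.066 × 0.065 = 0.00429
  Sp. caerulea: 0.354 × 0.134 = 0.047436
Sum = 0.18139.
P(Sp. alba | evidence) = 0.051264 / 0.18139 ≈ 0.283.

0.283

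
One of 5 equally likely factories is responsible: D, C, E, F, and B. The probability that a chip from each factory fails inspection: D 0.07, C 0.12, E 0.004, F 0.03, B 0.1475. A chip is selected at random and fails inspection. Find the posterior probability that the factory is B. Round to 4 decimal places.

0.3970

With a uniform prior (1/5 each), posterior ∝ likelihood:
  D: 0.07
  C: 0.12
  E: 0.004
  F: 0.03
  B: 0.1475
Normalizing constant = 0.3715.
P(B | evidence) = 0.1475 / 0.3715 ≈ 0.3970.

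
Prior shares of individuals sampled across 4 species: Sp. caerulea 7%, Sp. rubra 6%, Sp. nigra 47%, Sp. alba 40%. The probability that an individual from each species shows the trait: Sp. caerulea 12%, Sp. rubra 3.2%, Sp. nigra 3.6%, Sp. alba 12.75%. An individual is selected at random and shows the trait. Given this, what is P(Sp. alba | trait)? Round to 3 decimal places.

0.652

Compute prior × likelihood for every hypothesis:
  Sp. caerulea: 0.07 × 0.12 = 0.0084
  Sp. rubra: 0.06 × 0.032 = 0.00192
  Sp. nigra: 0.47 × 0.036 = 0.01692
  Sp. alba: 0.4 × 0.1275 = 0.051
Sum = 0.07824.
P(Sp. alba | evidence) = 0.051 / 0.07824 ≈ 0.652.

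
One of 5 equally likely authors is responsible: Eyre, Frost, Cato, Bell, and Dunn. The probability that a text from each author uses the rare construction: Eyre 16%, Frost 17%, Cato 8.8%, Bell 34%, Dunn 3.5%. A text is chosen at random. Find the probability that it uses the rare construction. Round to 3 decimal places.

0.159

With a uniform prior (1/5 each), posterior ∝ likelihood:
  Eyre: 0.16
  Frost: 0.17
  Cato: 0.088
  Bell: 0.34
  Dunn: 0.035
P(rare-form) = (1/5) × (0.16 + 0.17 + 0.088 + 0.34 + 0.035) = 0.793/5 ≈ 0.159.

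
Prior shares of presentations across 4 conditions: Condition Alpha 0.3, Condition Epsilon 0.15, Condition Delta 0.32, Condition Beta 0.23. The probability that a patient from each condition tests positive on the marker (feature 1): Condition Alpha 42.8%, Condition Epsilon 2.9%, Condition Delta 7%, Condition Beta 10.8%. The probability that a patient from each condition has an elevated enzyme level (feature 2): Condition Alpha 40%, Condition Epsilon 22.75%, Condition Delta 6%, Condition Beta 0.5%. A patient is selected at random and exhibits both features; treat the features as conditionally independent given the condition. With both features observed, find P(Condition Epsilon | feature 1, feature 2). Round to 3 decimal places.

By Bayes' rule, posterior ∝ prior × likelihood:
  Condition Alpha: 0.3 × 0.428 × 0.4 = 0.05136
  Condition Epsilon: 0.15 × 0.029 × 0.2275 = 0.000989625
  Condition Delta: 0.32 × 0.07 × 0.06 = 0.001344
  Condition Beta: 0.23 × 0.108 × 0.005 = 0.0001242
Sum = 0.053817825.
P(Condition Epsilon | evidence) = 0.000989625 / 0.053817825 ≈ 0.018.

0.018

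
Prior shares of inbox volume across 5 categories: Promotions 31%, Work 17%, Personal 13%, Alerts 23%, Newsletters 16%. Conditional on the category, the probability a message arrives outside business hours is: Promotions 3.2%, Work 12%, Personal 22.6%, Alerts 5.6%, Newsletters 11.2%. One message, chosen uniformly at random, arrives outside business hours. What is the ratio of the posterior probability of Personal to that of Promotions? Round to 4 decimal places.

2.9617

By Bayes' rule, posterior ∝ prior × likelihood:
  Promotions: 0.31 × 0.032 = 0.00992
  Work: 0.17 × 0.12 = 0.0204
  Personal: 0.13 × 0.226 = 0.02938
  Alerts: 0.23 × 0.056 = 0.01288
  Newsletters: 0.16 × 0.112 = 0.01792
Normalizing constant = 0.0905.
The ratio is 0.02938 / 0.00992 (the normalizer cancels) = 2.9617.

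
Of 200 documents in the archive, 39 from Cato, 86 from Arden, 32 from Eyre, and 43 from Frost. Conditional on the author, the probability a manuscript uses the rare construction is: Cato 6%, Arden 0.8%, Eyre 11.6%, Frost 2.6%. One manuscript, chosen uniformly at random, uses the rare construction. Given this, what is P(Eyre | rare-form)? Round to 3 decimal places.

0.472

By Bayes' rule, posterior ∝ prior × likelihood:
  Cato: 0.195 × 0.06 = 0.0117
  Arden: 0.43 × 0.008 = 0.00344
  Eyre: 0.16 × 0.116 = 0.01856
  Frost: 0.215 × 0.026 = 0.00559
Normalizing constant = 0.03929.
P(Eyre | evidence) = 0.01856 / 0.03929 ≈ 0.472.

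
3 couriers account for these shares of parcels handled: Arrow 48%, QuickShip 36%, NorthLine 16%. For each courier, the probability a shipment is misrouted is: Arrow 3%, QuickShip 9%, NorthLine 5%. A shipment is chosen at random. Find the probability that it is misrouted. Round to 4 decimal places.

0.0548

By Bayes' rule, posterior ∝ prior × likelihood:
  Arrow: 0.48 × 0.03 = 0.0144
  QuickShip: 0.36 × 0.09 = 0.0324
  NorthLine: 0.16 × 0.05 = 0.008
P(misrouted) = 0.0144 + 0.0324 + 0.008 = 0.0548 → 0.0548.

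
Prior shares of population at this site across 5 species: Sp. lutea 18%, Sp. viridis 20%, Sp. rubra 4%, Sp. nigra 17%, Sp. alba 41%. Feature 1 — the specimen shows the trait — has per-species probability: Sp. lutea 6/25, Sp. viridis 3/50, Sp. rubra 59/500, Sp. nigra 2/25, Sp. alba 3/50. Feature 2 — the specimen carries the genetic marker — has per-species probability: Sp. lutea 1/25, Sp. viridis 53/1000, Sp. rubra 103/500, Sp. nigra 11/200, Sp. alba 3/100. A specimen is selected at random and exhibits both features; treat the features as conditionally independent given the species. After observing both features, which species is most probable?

Compute prior × likelihood for every hypothesis:
  Sp. lutea: 0.18 × 0.24 × 0.04 = 0.001728
  Sp. viridis: 0.2 × 0.06 × 0.053 = 0.000636
  Sp. rubra: 0.04 × 0.118 × 0.206 = 0.00097232
  Sp. nigra: 0.17 × 0.08 × 0.055 = 0.000748
  Sp. alba: 0.41 × 0.06 × 0.03 = 0.000738
Normalizing constant = 0.00482232.
Largest term belongs to Sp. lutea, so Sp. lutea is most probable.

Sp. lutea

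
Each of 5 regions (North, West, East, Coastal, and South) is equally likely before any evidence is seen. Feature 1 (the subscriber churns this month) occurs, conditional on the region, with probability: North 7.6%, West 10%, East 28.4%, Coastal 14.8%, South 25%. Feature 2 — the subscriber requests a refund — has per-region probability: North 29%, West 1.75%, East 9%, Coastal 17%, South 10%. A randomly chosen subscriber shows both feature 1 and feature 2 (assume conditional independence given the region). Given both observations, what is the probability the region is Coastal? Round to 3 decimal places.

Since the prior is uniform, the posterior is proportional to the likelihood:
  North: 0.076 × 0.29 = 0.02204
  West: 0.1 × 0.0175 = 0.00175
  East: 0.284 × 0.09 = 0.02556
  Coastal: 0.148 × 0.17 = 0.02516
  South: 0.25 × 0.1 = 0.025
Total = 0.09951.
P(Coastal | evidence) = 0.02516 / 0.09951 ≈ 0.253.

0.253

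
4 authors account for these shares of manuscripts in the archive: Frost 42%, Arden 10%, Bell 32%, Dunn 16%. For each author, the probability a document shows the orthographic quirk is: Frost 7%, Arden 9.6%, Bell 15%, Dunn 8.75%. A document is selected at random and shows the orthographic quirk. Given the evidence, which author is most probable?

Prior × likelihood for each hypothesis:
  Frost: 0.42 × 0.07 = 0.0294
  Arden: 0.1 × 0.096 = 0.0096
  Bell: 0.32 × 0.15 = 0.048
  Dunn: 0.16 × 0.0875 = 0.014
Sum = 0.101.
Largest term belongs to Bell, so Bell is most probable.

Bell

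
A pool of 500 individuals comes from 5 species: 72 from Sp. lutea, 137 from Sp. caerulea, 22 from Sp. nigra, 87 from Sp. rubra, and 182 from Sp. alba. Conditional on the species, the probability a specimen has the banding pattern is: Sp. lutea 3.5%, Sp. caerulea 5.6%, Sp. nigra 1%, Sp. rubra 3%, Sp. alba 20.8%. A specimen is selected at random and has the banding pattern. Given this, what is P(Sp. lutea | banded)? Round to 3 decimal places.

Compute prior × likelihood for every hypothesis:
  Sp. lutea: 0.144 × 0.035 = 0.00504
  Sp. caerulea: 0.274 × 0.056 = 0.015344
  Sp. nigra: 0.044 × 0.01 = 0.00044
  Sp. rubra: 0.174 × 0.03 = 0.00522
  Sp. alba: 0.364 × 0.208 = 0.075712
Normalizing constant = 0.101756.
P(Sp. lutea | evidence) = 0.00504 / 0.101756 ≈ 0.050.

0.050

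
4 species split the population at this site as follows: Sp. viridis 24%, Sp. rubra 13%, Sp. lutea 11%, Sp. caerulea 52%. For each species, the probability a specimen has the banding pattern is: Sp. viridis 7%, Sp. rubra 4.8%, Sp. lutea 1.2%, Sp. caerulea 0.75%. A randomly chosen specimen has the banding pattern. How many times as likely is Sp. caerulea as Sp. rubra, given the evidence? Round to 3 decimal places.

0.625

Unnormalized posteriors (prior × likelihood):
  Sp. viridis: 0.24 × 0.07 = 0.0168
  Sp. rubra: 0.13 × 0.048 = 0.00624
  Sp. lutea: 0.11 × 0.012 = 0.00132
  Sp. caerulea: 0.52 × 0.0075 = 0.0039
Sum = 0.02826.
The ratio is 0.0039 / 0.00624 (the normalizer cancels) = 0.625.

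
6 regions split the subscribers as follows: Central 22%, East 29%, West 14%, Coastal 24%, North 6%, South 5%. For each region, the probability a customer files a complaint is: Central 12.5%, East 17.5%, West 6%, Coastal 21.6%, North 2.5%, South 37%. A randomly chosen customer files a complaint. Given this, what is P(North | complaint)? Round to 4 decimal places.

Compute prior × likelihood for every hypothesis:
  Central: 0.22 × 0.125 = 0.0275
  East: 0.29 × 0.175 = 0.05075
  West: 0.14 × 0.06 = 0.0084
  Coastal: 0.24 × 0.216 = 0.05184
  North: 0.06 × 0.025 = 0.0015
  South: 0.05 × 0.37 = 0.0185
Sum = 0.15849.
P(North | evidence) = 0.0015 / 0.15849 ≈ 0.0095.

0.0095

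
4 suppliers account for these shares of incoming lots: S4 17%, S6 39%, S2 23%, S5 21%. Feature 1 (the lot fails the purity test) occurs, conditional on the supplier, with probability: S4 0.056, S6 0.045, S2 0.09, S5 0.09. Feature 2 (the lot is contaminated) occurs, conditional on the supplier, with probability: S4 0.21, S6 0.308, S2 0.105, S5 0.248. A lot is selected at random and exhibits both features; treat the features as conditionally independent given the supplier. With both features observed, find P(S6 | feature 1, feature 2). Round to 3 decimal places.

0.379

Compute prior × likelihood for every hypothesis:
  S4: 0.17 × 0.056 × 0.21 = 0.0019992
  S6: 0.39 × 0.045 × 0.308 = 0.0054054
  S2: 0.23 × 0.09 × 0.105 = 0.0021735
  S5: 0.21 × 0.09 × 0.248 = 0.0046872
Total = 0.0142653.
P(S6 | evidence) = 0.0054054 / 0.0142653 ≈ 0.379.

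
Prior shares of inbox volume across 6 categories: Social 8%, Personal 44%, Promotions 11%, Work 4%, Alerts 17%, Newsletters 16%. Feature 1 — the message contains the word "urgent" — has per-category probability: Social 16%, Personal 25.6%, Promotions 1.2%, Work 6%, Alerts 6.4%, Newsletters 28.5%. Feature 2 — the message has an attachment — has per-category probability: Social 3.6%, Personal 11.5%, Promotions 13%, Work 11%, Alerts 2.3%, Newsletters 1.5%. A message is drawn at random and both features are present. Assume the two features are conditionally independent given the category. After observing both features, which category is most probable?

Unnormalized posteriors (prior × likelihood):
  Social: 0.08 × 0.16 × 0.036 = 0.0004608
  Personal: 0.44 × 0.256 × 0.115 = 0.0129536
  Promotions: 0.11 × 0.012 × 0.13 = 0.0001716
  Work: 0.04 × 0.06 × 0.11 = 0.000264
  Alerts: 0.17 × 0.064 × 0.023 = 0.00025024
  Newsletters: 0.16 × 0.285 × 0.015 = 0.000684
Sum = 0.01478424.
Largest term belongs to Personal, so Personal is most probable.

Personal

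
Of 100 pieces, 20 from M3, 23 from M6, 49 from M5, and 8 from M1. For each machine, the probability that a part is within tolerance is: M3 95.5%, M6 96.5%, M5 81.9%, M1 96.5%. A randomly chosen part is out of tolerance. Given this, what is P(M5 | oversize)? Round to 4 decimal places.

Taking complements, P(oversize | each) = M3 0.045, M6 0.035, M5 0.181, M1 0.035.
Prior × likelihood for each hypothesis:
  M3: 0.2 × 0.045 = 0.009
  M6: 0.23 × 0.035 = 0.00805
  M5: 0.49 × 0.181 = 0.08869
  M1: 0.08 × 0.035 = 0.0028
Sum = 0.10854.
P(M5 | evidence) = 0.08869 / 0.10854 ≈ 0.8171.

0.8171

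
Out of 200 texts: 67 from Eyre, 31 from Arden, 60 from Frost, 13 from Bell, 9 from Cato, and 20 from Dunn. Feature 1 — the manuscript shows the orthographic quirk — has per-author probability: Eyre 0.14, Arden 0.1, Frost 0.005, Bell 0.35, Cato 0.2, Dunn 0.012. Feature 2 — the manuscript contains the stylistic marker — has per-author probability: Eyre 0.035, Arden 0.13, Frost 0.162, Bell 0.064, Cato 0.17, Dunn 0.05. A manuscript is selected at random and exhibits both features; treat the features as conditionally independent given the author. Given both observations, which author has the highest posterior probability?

Arden

Compute prior × likelihood for every hypothesis:
  Eyre: 0.335 × 0.14 × 0.035 = 0.0016415
  Arden: 0.155 × 0.1 × 0.13 = 0.002015
  Frost: 0.3 × 0.005 × 0.162 = 0.000243
  Bell: 0.065 × 0.35 × 0.064 = 0.001456
  Cato: 0.045 × 0.2 × 0.17 = 0.00153
  Dunn: 0.1 × 0.012 × 0.05 = 0.00006
Total = 0.0069455.
Largest term belongs to Arden, so Arden is most probable.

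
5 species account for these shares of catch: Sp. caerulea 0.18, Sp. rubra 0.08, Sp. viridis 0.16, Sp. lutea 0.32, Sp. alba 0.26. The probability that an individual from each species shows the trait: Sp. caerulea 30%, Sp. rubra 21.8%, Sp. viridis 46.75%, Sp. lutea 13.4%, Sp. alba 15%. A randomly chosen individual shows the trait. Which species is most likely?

Sp. viridis

Prior × likelihood for each hypothesis:
  Sp. caerulea: 0.18 × 0.3 = 0.054
  Sp. rubra: 0.08 × 0.218 = 0.01744
  Sp. viridis: 0.16 × 0.4675 = 0.0748
  Sp. lutea: 0.32 × 0.134 = 0.04288
  Sp. alba: 0.26 × 0.15 = 0.039
Sum = 0.22812.
Largest term belongs to Sp. viridis, so Sp. viridis is most probable.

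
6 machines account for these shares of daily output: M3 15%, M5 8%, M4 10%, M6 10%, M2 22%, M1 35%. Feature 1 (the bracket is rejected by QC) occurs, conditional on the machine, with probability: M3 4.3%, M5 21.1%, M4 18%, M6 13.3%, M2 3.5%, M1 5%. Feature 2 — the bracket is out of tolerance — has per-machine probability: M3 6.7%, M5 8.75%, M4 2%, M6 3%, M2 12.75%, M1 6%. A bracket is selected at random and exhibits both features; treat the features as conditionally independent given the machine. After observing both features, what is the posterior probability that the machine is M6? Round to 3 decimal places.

0.085

By Bayes' rule, posterior ∝ prior × likelihood:
  M3: 0.15 × 0.043 × 0.067 = 0.00043215
  M5: 0.08 × 0.211 × 0.0875 = 0.001477
  M4: 0.1 × 0.18 × 0.02 = 0.00036
  M6: 0.1 × 0.133 × 0.03 = 0.000399
  M2: 0.22 × 0.035 × 0.1275 = 0.00098175
  M1: 0.35 × 0.05 × 0.06 = 0.00105
Total = 0.0046999.
P(M6 | evidence) = 0.000399 / 0.0046999 ≈ 0.085.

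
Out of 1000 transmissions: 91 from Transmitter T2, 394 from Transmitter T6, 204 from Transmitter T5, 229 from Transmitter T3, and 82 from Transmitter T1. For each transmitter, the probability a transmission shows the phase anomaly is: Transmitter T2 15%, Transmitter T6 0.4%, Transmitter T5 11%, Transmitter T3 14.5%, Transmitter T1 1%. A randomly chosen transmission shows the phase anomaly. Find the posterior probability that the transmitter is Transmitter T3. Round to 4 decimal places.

Unnormalized posteriors (prior × likelihood):
  Transmitter T2: 0.091 × 0.15 = 0.01365
  Transmitter T6: 0.394 × 0.004 = 0.001576
  Transmitter T5: 0.204 × 0.11 = 0.02244
  Transmitter T3: 0.229 × 0.145 = 0.033205
  Transmitter T1: 0.082 × 0.01 = 0.00082
Total = 0.071691.
P(Transmitter T3 | evidence) = 0.033205 / 0.071691 ≈ 0.4632.

0.4632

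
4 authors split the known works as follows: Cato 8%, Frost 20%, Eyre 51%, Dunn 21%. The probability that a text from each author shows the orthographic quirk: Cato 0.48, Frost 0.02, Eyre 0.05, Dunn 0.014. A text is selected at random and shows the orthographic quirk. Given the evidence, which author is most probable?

By Bayes' rule, posterior ∝ prior × likelihood:
  Cato: 0.08 × 0.48 = 0.0384
  Frost: 0.2 × 0.02 = 0.004
  Eyre: 0.51 × 0.05 = 0.0255
  Dunn: 0.21 × 0.014 = 0.00294
Sum = 0.07084.
Largest term belongs to Cato, so Cato is most probable.

Cato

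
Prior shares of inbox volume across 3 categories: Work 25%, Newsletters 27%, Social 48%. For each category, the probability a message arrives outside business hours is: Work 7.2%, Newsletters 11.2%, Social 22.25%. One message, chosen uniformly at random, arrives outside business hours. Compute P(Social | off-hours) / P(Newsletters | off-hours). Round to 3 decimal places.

Unnormalized posteriors (prior × likelihood):
  Work: 0.25 × 0.072 = 0.018
  Newsletters: 0.27 × 0.112 = 0.03024
  Social: 0.48 × 0.2225 = 0.1068
Total = 0.15504.
The ratio is 0.1068 / 0.03024 (the normalizer cancels) = 3.532.

3.532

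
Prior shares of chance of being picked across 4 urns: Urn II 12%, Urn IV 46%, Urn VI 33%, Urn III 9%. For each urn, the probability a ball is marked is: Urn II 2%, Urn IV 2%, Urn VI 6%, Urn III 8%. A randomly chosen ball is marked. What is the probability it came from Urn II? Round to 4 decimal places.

Compute prior × likelihood for every hypothesis:
  Urn II: 0.12 × 0.02 = 0.0024
  Urn IV: 0.46 × 0.02 = 0.0092
  Urn VI: 0.33 × 0.06 = 0.0198
  Urn III: 0.09 × 0.08 = 0.0072
Normalizing constant = 0.0386.
P(Urn II | evidence) = 0.0024 / 0.0386 ≈ 0.0622.

0.0622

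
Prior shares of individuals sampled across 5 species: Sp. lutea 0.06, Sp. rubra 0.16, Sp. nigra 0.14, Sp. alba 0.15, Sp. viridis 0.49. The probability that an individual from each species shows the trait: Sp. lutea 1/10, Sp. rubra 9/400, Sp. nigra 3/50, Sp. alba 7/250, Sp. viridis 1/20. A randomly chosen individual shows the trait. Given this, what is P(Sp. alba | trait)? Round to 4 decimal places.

Compute prior × likelihood for every hypothesis:
  Sp. lutea: 0.06 × 0.1 = 0.006
  Sp. rubra: 0.16 × 0.0225 = 0.0036
  Sp. nigra: 0.14 × 0.06 = 0.0084
  Sp. alba: 0.15 × 0.028 = 0.0042
  Sp. viridis: 0.49 × 0.05 = 0.0245
Normalizing constant = 0.0467.
P(Sp. alba | evidence) = 0.0042 / 0.0467 ≈ 0.0899.

0.0899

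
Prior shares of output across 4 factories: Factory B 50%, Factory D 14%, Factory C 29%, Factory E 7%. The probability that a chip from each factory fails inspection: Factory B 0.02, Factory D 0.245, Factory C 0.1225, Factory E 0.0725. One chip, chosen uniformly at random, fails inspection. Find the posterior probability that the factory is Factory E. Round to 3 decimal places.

0.060

Compute prior × likelihood for every hypothesis:
  Factory B: 0.5 × 0.02 = 0.01
  Factory D: 0.14 × 0.245 = 0.0343
  Factory C: 0.29 × 0.1225 = 0.035525
  Factory E: 0.07 × 0.0725 = 0.005075
Sum = 0.0849.
P(Factory E | evidence) = 0.005075 / 0.0849 ≈ 0.060.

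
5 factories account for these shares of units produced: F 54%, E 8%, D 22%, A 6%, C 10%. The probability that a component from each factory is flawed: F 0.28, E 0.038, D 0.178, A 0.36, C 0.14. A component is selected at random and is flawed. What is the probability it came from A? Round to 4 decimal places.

Unnormalized posteriors (prior × likelihood):
  F: 0.54 × 0.28 = 0.1512
  E: 0.08 × 0.038 = 0.00304
  D: 0.22 × 0.178 = 0.03916
  A: 0.06 × 0.36 = 0.0216
  C: 0.1 × 0.14 = 0.014
Sum = 0.229.
P(A | evidence) = 0.0216 / 0.229 ≈ 0.0943.

0.0943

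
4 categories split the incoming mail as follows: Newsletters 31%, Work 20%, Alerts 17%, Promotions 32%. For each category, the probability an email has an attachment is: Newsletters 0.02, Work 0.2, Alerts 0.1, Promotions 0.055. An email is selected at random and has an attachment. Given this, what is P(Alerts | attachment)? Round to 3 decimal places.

Unnormalized posteriors (prior × likelihood):
  Newsletters: 0.31 × 0.02 = 0.0062
  Work: 0.2 × 0.2 = 0.04
  Alerts: 0.17 × 0.1 = 0.017
  Promotions: 0.32 × 0.055 = 0.0176
Total = 0.0808.
P(Alerts | evidence) = 0.017 / 0.0808 ≈ 0.210.

0.210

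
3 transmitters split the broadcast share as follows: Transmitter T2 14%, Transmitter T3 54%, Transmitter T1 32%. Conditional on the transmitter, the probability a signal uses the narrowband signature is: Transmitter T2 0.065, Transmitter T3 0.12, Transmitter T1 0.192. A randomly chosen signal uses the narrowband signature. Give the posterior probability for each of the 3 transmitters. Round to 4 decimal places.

Compute prior × likelihood for every hypothesis:
  Transmitter T2: 0.14 × 0.065 = 0.0091
  Transmitter T3: 0.54 × 0.12 = 0.0648
  Transmitter T1: 0.32 × 0.192 = 0.06144
Total = 0.13534.
P(Transmitter T2 | narrowband) = 0.0091/0.13534 ≈ 0.0672
P(Transmitter T3 | narrowband) = 0.0648/0.13534 ≈ 0.4788
P(Transmitter T1 | narrowband) = 0.06144/0.13534 ≈ 0.4540
(Check: 0.0672+0.4788+0.4540 = 1.0000.)

Transmitter T2 0.0672, Transmitter T3 0.4788, Transmitter T1 0.4540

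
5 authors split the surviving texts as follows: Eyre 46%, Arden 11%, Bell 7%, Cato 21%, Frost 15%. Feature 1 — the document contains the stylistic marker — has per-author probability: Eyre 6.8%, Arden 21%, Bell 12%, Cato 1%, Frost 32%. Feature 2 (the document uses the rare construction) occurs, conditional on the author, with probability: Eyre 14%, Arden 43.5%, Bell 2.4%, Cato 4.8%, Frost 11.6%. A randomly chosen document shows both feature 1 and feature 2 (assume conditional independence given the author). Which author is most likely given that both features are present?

Arden

By Bayes' rule, posterior ∝ prior × likelihood:
  Eyre: 0.46 × 0.068 × 0.14 = 0.0043792
  Arden: 0.11 × 0.21 × 0.435 = 0.0100485
  Bell: 0.07 × 0.12 × 0.024 = 0.0002016
  Cato: 0.21 × 0.01 × 0.048 = 0.0001008
  Frost: 0.15 × 0.32 × 0.116 = 0.005568
Sum = 0.0202981.
Largest term belongs to Arden, so Arden is most probable.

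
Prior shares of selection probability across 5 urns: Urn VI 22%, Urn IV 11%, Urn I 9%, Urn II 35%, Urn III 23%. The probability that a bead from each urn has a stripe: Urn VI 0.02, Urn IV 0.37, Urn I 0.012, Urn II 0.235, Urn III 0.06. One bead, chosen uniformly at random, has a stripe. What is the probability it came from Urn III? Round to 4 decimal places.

0.0970

Prior × likelihood for each hypothesis:
  Urn VI: 0.22 × 0.02 = 0.0044
  Urn IV: 0.11 × 0.37 = 0.0407
  Urn I: 0.09 × 0.012 = 0.00108
  Urn II: 0.35 × 0.235 = 0.08225
  Urn III: 0.23 × 0.06 = 0.0138
Normalizing constant = 0.14223.
P(Urn III | evidence) = 0.0138 / 0.14223 ≈ 0.0970.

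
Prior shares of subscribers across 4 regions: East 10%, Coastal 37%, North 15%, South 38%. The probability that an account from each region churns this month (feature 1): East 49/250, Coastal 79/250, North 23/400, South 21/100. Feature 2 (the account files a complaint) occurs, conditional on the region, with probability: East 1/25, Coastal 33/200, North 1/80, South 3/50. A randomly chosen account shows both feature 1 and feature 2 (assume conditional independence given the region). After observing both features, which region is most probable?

Coastal

By Bayes' rule, posterior ∝ prior × likelihood:
  East: 0.1 × 0.196 × 0.04 = 0.000784
  Coastal: 0.37 × 0.316 × 0.165 = 0.0192918
  North: 0.15 × 0.0575 × 0.0125 = 0.0001078125
  South: 0.38 × 0.21 × 0.06 = 0.004788
Normalizing constant = 0.0249716125.
Largest term belongs to Coastal, so Coastal is most probable.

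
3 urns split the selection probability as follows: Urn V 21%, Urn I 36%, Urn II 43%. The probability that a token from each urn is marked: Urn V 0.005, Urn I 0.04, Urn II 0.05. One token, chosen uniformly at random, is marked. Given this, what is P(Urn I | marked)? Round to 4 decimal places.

0.3897

Unnormalized posteriors (prior × likelihood):
  Urn V: 0.21 × 0.005 = 0.00105
  Urn I: 0.36 × 0.04 = 0.0144
  Urn II: 0.43 × 0.05 = 0.0215
Normalizing constant = 0.03695.
P(Urn I | evidence) = 0.0144 / 0.03695 ≈ 0.3897.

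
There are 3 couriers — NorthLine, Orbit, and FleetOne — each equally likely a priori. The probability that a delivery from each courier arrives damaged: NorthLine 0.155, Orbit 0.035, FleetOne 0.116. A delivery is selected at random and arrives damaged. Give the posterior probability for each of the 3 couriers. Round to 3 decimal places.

NorthLine 0.507, Orbit 0.114, FleetOne 0.379

Since the prior is uniform, the posterior is proportional to the likelihood:
  NorthLine: 0.155
  Orbit: 0.035
  FleetOne: 0.116
Total = 0.306.
P(NorthLine | damaged) = 0.155/0.306 ≈ 0.507
P(Orbit | damaged) = 0.035/0.306 ≈ 0.114
P(FleetOne | damaged) = 0.116/0.306 ≈ 0.379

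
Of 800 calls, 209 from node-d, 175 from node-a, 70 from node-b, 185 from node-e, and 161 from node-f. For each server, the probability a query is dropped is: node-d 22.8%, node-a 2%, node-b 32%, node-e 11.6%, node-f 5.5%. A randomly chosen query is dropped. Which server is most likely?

node-d

Unnormalized posteriors (prior × likelihood):
  node-d: 0.26125 × 0.228 = 0.059565
  node-a: 0.21875 × 0.02 = 0.004375
  node-b: 0.0875 × 0.32 = 0.028
  node-e: 0.23125 × 0.116 = 0.026825
  node-f: 0.20125 × 0.055 = 0.01106875
Total = 0.12983375.
Largest term belongs to node-d, so node-d is most probable.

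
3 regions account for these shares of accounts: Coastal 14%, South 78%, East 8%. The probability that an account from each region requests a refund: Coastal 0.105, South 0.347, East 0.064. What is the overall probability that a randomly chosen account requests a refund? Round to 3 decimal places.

0.290

Compute prior × likelihood for every hypothesis:
  Coastal: 0.14 × 0.105 = 0.0147
  South: 0.78 × 0.347 = 0.27066
  East: 0.08 × 0.064 = 0.00512
P(refund) = 0.0147 + 0.27066 + 0.00512 = 0.29048 → 0.290.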